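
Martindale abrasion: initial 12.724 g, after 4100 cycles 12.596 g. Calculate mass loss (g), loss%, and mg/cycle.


Mass loss = 0.128 g
Loss = 1.01%
Rate = 0.031 mg/cycle

Loss = 12.724 - 12.596 = 0.128 g
Loss% = 0.128 / 12.724 x 100 = 1.01%
Rate = 0.128 / 4100 x 1000 = 0.031 mg/cycle


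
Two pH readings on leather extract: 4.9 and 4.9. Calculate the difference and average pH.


Difference = 0.0
Average pH = 4.90

Difference = |4.9 - 4.9| = 0.0
Average = (4.9 + 4.9) / 2 = 4.90


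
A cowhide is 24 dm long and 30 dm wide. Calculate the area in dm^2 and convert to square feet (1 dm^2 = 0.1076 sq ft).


Area = 24 x 30 = 720 dm^2
Conversion: 720 x 0.1076 = 77.47 sq ft


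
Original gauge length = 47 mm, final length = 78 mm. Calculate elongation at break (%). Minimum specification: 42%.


Elongation = 66.0%
Meets spec: Yes

Extension = 78 - 47 = 31 mm
Elongation = 31 / 47 x 100 = 66.0%
Minimum required: 42%
Meets specification: Yes


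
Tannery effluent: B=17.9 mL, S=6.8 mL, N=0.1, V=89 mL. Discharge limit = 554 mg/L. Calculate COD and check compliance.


COD = (17.9 - 6.8) x 0.1 x 8000 / 89 = 99.8 mg/L
Limit: 554 mg/L
Compliant: Yes


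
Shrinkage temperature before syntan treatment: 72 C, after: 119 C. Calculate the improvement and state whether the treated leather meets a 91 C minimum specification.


Improvement = 119 - 72 = 47 C
Spec check: 119 C >= 91 C? Yes


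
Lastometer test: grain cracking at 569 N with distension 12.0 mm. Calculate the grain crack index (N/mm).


47.4 N/mm

Grain crack index = force / distension
Index = 569 / 12.0 = 47.4 N/mm


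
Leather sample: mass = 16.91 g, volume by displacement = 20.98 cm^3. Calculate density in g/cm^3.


0.806 g/cm^3


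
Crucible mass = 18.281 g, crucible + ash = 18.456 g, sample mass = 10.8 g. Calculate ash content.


Ash mass = 0.175 g
Ash content = 1.62%

Ash mass = 18.456 - 18.281 = 0.175 g
Ash% = 0.175 / 10.8 x 100 = 1.62%


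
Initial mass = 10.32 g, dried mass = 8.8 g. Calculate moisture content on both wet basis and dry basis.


Wet basis = 14.7%
Dry basis = 17.3%


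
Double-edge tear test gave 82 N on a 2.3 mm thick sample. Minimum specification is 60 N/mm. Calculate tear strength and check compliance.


Tear strength = 82 / 2.3 = 35.7 N/mm
Required minimum = 60 N/mm
Compliant: No


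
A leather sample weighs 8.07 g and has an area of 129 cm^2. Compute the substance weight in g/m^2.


625.6 g/m^2

Substance weight = mass / area x 10000
SW = 8.07 / 129 x 10000
SW = 625.6 g/m^2


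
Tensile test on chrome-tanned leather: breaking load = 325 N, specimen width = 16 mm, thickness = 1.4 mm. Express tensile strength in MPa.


Cross-section = 16 x 1.4 = 22.4 mm^2
TS = 325 / 22.4 = 14.51 MPa
(1 N/mm^2 = 1 MPa)


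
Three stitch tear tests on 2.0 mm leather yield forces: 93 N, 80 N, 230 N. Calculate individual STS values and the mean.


STS1 = 46.5 N/mm
STS2 = 40.0 N/mm
STS3 = 115.0 N/mm
Mean = 67.2 N/mm

STS1 = 93 / 2.0 = 46.5 N/mm
STS2 = 80 / 2.0 = 40.0 N/mm
STS3 = 230 / 2.0 = 115.0 N/mm
Mean = (46.5 + 40.0 + 115.0) / 3 = 67.2 N/mm


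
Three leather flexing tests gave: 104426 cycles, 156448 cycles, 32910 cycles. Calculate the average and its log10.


Average = (104426 + 156448 + 32910) / 3 = 97928 cycles
log10(97928) = 4.99


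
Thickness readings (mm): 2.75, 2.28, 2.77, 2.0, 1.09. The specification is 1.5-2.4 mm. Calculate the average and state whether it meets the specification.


Average = 2.18 mm
Within specification: Yes

Sum = 10.89
Average = 10.89 / 5 = 2.18 mm
Specification range: 1.5 to 2.4 mm
Within spec: Yes


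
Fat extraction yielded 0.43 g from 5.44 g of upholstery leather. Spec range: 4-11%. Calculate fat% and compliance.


Fat content = 7.9%
Compliant: Yes


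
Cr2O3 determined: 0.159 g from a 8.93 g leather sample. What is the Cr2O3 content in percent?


1.78%

Cr2O3% = 0.159 / 8.93 x 100
Cr2O3% = 1.78%


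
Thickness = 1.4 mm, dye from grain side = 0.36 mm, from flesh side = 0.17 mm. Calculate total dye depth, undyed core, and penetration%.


Total dyed = 0.36 + 0.17 = 0.53 mm
Undyed core = 1.4 - 0.53 = 0.87 mm
Penetration = 0.53 / 1.4 x 100 = 37.9%


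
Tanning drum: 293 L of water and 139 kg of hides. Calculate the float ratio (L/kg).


Float ratio = water / hide weight
Ratio = 293 / 139 = 2.1


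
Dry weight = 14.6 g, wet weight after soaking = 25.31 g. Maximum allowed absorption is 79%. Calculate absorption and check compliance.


WA = (25.31 - 14.6) / 14.6 x 100 = 73.4%
Maximum allowed: 79%
Compliant: Yes


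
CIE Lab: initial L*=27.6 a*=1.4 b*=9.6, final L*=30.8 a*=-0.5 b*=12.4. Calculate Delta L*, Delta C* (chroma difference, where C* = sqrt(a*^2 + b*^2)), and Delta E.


Delta L* = 3.2
Delta C* = 2.71
Delta E = 4.66

Delta L* = 30.8 - 27.6 = 3.2
C1* = sqrt((1.4)^2 + (9.6)^2) = 9.702
C2* = sqrt((-0.5)^2 + (12.4)^2) = 12.410
Delta C* = 12.410 - 9.702 = 2.71
Delta E = sqrt((3.2)^2 + (-1.9)^2 + (2.8)^2) = 4.66


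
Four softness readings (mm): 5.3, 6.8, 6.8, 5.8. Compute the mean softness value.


Sum = 5.3 + 6.8 + 6.8 + 5.8
Mean = 24.7 / 4 = 6.18 mm


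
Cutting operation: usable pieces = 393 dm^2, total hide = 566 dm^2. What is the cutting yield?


69.4%

Yield = usable / total x 100
Yield = 393 / 566 x 100 = 69.4%


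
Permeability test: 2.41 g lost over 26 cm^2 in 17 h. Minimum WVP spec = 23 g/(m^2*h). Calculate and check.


WVP = 2.41 / (26 x 17) x 10000 = 54.52 g/(m^2*h)
Minimum: 23 g/(m^2*h)
Meets spec: Yes


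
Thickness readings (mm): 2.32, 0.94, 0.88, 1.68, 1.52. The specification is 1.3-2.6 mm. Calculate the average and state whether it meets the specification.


Sum = 7.34
Average = 7.34 / 5 = 1.47 mm
Specification range: 1.3 to 2.6 mm
Within spec: Yes


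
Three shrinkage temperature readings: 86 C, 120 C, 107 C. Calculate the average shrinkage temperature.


Average = (86 + 120 + 107) / 3
Average = 313 / 3 = 104.3 C


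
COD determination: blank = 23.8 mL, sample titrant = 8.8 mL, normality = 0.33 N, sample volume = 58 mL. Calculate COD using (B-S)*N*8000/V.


COD = (23.8 - 8.8) x 0.33 x 8000 / 58
COD = 15.0 x 0.33 x 8000 / 58
COD = 682.8 mg/L


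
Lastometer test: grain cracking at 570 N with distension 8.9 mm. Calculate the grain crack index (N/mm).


Grain crack index = force / distension
Index = 570 / 8.9 = 64.0 N/mm


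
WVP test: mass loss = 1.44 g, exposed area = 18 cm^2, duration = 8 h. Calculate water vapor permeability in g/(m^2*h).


WVP = mass_loss / (area x time) x 10000
WVP = 1.44 / (18 x 8) x 10000
WVP = 1.44 / 144 x 10000 = 100.00 g/(m^2*h)


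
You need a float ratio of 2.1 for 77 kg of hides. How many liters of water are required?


161.7 L

Water = hide weight x target ratio
Water = 77 x 2.1 = 161.7 L


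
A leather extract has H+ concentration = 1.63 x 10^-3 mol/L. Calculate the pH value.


pH = -log10[H+]
pH = -log10(1.63 x 10^-3) = 2.79


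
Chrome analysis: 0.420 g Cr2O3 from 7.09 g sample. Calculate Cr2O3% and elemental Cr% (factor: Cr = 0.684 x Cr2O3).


Cr2O3% = 0.420 / 7.09 x 100 = 5.92%
Cr% = 5.92 x 0.684 = 4.05%


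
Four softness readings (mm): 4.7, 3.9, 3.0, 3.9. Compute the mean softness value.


Sum = 4.7 + 3.9 + 3.0 + 3.9
Mean = 15.5 / 4 = 3.88 mm


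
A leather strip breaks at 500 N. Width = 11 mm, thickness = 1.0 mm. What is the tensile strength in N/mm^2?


Cross-sectional area = 11 x 1.0 = 11.0 mm^2
Tensile strength = 500 / 11.0 = 45.45 N/mm^2


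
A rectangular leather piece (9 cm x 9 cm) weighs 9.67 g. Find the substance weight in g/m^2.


Area = 9 x 9 = 81 cm^2
SW = 9.67 / 81 x 10000 = 1193.8 g/m^2


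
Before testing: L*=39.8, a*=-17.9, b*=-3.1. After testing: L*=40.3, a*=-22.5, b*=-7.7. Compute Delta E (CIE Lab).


Delta E = 6.52

dL = 40.3 - 39.8 = 0.5
da = -22.5 - (-17.9) = -4.6
db = -7.7 - (-3.1) = -4.6
dE = sqrt((0.5)^2 + (-4.6)^2 + (-4.6)^2) = 6.52


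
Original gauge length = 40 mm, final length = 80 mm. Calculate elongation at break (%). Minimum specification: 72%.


Elongation = 100.0%
Meets spec: Yes

Extension = 80 - 40 = 40 mm
Elongation = 40 / 40 x 100 = 100.0%
Minimum required: 72%
Meets specification: Yes


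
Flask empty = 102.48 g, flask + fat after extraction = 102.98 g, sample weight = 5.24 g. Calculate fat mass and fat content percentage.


Fat mass = 102.98 - 102.48 = 0.50 g
Fat% = 0.50 / 5.24 x 100 = 9.5%


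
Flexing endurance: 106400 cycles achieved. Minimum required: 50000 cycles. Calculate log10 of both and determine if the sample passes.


log10(106400) = 5.03
log10(50000) = 4.70
Passes: Yes


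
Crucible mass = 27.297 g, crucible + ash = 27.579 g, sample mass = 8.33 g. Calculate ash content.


Ash mass = 0.282 g
Ash content = 3.39%

Ash mass = 27.579 - 27.297 = 0.282 g
Ash% = 0.282 / 8.33 x 100 = 3.39%


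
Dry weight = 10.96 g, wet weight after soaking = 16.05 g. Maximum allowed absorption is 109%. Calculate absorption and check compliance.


Absorption = 46.4%
Compliant: Yes


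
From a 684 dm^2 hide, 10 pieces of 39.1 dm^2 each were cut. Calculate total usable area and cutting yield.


Usable area = 391.0 dm^2
Yield = 57.2%


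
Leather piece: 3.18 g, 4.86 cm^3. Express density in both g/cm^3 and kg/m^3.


Density = 3.18 / 4.86 = 0.654 g/cm^3
Convert: 0.654 x 1000 = 654 kg/m^3


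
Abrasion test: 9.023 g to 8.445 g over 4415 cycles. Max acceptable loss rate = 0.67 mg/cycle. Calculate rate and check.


Loss = 9.023 - 8.445 = 0.578 g
Rate = 0.578 g / 4415 cycles x 1000 = 0.131 mg/cycle
Max = 0.67 mg/cycle
Passes: Yes


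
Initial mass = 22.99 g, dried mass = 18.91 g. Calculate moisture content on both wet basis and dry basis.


Wet basis = 17.7%
Dry basis = 21.6%


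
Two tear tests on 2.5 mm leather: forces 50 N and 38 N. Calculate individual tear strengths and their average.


Tear 1 = 20.0 N/mm
Tear 2 = 15.2 N/mm
Average = 17.6 N/mm


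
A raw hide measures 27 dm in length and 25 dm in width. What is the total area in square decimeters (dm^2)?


Area = length x width
Area = 27 x 25 = 675 dm^2


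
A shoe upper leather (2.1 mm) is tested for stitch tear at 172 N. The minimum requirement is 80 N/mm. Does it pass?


STS = 81.9 N/mm
Passes: Yes

STS = 172 / 2.1 = 81.9 N/mm
Minimum required: 80 N/mm
Passes: Yes


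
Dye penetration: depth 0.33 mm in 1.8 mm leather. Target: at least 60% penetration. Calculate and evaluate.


Penetration = 18.3%
Meets target: No

Penetration = 0.33 / 1.8 x 100 = 18.3%
Target: 60%
Meets target: No


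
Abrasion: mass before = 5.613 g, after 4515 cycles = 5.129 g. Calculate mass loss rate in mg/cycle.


Mass loss = 5.613 - 5.129 = 0.484 g
Rate = 0.484 / 4515 x 1000 = 0.107 mg/cycle


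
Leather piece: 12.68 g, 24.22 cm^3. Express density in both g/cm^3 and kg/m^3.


Density = 12.68 / 24.22 = 0.524 g/cm^3
Convert: 0.524 x 1000 = 524 kg/m^3


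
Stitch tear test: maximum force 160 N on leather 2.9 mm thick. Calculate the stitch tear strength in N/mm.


55.2 N/mm


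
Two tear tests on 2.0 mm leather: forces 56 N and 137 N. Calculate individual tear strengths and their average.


Tear 1 = 56 / 2.0 = 28.0 N/mm
Tear 2 = 137 / 2.0 = 68.5 N/mm
Average = (28.0 + 68.5) / 2 = 48.3 N/mm


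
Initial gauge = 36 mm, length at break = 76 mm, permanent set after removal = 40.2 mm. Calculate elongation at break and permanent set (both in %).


Elongation at break = (76 - 36) / 36 x 100 = 111.1%
Permanent set = (40.2 - 36) / 36 x 100 = 11.7%


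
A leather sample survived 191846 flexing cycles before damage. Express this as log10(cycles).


5.28

log10(191846) = 5.28


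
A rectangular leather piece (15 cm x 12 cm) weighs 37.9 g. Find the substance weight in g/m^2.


2105.6 g/m^2

Area = 15 x 12 = 180 cm^2
SW = 37.9 / 180 x 10000 = 2105.6 g/m^2


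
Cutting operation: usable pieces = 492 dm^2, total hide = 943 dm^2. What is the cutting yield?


52.2%


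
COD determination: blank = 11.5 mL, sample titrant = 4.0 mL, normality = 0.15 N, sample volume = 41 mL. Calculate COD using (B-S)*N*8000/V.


219.5 mg/L

COD = (11.5 - 4.0) x 0.15 x 8000 / 41
COD = 7.5 x 0.15 x 8000 / 41
COD = 219.5 mg/L


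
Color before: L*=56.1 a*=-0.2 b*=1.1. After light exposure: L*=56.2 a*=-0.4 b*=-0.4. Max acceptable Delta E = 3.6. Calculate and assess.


Delta E = 1.52
Passes: Yes

dL = 0.1, da = -0.2, db = -1.5
dE = sqrt((0.1)^2 + (-0.2)^2 + (-1.5)^2) = 1.52
Max = 3.6
Passes: Yes


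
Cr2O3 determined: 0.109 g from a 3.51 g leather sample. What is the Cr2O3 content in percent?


3.11%

Cr2O3% = 0.109 / 3.51 x 100
Cr2O3% = 3.11%


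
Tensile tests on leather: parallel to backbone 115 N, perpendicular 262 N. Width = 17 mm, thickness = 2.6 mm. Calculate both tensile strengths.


Parallel = 2.60 N/mm^2
Perpendicular = 5.93 N/mm^2

Area = 17 x 2.6 = 44.2 mm^2
TS (parallel) = 115 / 44.2 = 2.60 N/mm^2
TS (perpendicular) = 262 / 44.2 = 5.93 N/mm^2


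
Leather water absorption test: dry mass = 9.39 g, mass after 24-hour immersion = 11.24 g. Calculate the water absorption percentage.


Water absorbed = 11.24 - 9.39 = 1.85 g
WA% = 1.85 / 9.39 x 100 = 19.7%


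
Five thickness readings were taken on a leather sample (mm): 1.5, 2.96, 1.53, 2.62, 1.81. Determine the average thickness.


2.08 mm

Sum = 1.5 + 2.96 + 1.53 + 2.62 + 1.81 = 10.42
Average = 10.42 / 5 = 2.08 mm


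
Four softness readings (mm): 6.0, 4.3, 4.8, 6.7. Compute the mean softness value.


5.45 mm


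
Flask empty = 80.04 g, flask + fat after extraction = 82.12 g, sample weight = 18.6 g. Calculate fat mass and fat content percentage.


Fat mass = 2.08 g
Fat content = 11.2%


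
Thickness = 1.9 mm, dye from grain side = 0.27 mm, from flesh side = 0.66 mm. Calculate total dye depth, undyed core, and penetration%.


Total dyed = 0.93 mm
Undyed core = 0.97 mm
Penetration = 48.9%


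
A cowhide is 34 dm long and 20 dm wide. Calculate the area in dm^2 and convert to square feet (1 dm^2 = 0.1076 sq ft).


680 dm^2
73.17 sq ft

Area = 34 x 20 = 680 dm^2
Conversion: 680 x 0.1076 = 73.17 sq ft


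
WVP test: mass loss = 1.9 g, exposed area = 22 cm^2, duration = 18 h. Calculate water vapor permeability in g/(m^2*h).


47.98 g/(m^2*h)


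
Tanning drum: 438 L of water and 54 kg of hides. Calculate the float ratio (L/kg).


8.1

Float ratio = water / hide weight
Ratio = 438 / 54 = 8.1


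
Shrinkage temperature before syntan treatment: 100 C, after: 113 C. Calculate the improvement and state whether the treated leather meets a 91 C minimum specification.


Improvement = 13 C
Meets 91 C spec: Yes

Improvement = 113 - 100 = 13 C
Spec check: 113 C >= 91 C? Yes


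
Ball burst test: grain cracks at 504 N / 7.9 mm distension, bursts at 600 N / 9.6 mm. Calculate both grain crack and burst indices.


Crack index = 63.8 N/mm
Burst index = 62.5 N/mm


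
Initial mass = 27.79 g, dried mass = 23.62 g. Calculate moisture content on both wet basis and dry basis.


Wet basis = 15.0%
Dry basis = 17.7%


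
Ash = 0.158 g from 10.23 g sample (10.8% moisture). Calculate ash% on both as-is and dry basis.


As-is ash% = 0.158 / 10.23 x 100 = 1.54%
Dry mass = 10.23 x (100 - 10.8) / 100 = 9.12516 g
Dry-basis ash% = 0.158 / 9.12516 x 100 = 1.73%


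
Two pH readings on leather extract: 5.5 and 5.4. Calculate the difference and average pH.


Difference = 0.1
Average pH = 5.45


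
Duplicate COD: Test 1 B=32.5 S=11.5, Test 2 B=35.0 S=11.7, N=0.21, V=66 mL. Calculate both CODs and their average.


COD1 = (32.5 - 11.5) x 0.21 x 8000 / 66 = 534.5 mg/L
COD2 = (35.0 - 11.7) x 0.21 x 8000 / 66 = 593.1 mg/L
Average = (534.5 + 593.1) / 2 = 563.8 mg/L


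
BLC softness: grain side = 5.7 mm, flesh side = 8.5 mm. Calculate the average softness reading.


7.10 mm

Average = (5.7 + 8.5) / 2
Average = 7.10 mm


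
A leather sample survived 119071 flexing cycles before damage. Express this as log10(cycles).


5.08

log10(119071) = 5.08


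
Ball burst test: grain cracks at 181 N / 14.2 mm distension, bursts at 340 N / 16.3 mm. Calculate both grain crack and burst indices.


Crack index = 12.7 N/mm
Burst index = 20.9 N/mm

Crack index = 181 / 14.2 = 12.7 N/mm
Burst index = 340 / 16.3 = 20.9 N/mm


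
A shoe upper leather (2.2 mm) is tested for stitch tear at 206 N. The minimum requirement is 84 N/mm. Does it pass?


STS = 206 / 2.2 = 93.6 N/mm
Minimum required: 84 N/mm
Passes: Yes


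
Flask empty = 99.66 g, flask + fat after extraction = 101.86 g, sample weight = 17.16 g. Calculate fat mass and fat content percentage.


Fat mass = 101.86 - 99.66 = 2.20 g
Fat% = 2.20 / 17.16 x 100 = 12.8%


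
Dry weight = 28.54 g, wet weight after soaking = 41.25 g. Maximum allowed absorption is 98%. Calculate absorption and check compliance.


WA = (41.25 - 28.54) / 28.54 x 100 = 44.5%
Maximum allowed: 98%
Compliant: Yes


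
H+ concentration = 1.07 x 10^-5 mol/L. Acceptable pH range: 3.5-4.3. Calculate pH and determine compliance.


pH = 4.97
Compliant: No


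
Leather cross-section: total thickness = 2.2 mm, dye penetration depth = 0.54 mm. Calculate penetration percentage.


Penetration% = 0.54 / 2.2 x 100
Penetration = 24.5%


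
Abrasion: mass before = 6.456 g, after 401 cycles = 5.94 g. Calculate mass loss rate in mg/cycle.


Mass loss = 6.456 - 5.94 = 0.516 g
Rate = 0.516 / 401 x 1000 = 1.287 mg/cycle


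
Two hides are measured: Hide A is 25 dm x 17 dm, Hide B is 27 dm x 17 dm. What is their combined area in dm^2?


Hide A area = 25 x 17 = 425 dm^2
Hide B area = 27 x 17 = 459 dm^2
Total = 425 + 459 = 884 dm^2


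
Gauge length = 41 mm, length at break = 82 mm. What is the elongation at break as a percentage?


100.0%

Extension = 82 - 41 = 41 mm
Elongation = 41 / 41 x 100 = 100.0%


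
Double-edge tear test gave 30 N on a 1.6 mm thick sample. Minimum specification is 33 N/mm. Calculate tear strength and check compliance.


Tear strength = 30 / 1.6 = 18.8 N/mm
Required minimum = 33 N/mm
Compliant: No


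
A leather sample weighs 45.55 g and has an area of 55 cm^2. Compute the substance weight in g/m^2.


Substance weight = mass / area x 10000
SW = 45.55 / 55 x 10000
SW = 8281.8 g/m^2


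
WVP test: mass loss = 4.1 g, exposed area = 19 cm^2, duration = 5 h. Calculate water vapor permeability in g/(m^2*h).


WVP = mass_loss / (area x time) x 10000
WVP = 4.1 / (19 x 5) x 10000
WVP = 4.1 / 95 x 10000 = 431.58 g/(m^2*h)


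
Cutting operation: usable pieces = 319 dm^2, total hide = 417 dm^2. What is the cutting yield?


76.5%


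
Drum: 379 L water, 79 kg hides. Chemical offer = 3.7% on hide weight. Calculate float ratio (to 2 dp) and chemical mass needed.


Float ratio = 4.80
Chemical needed = 2.923 kg

Float ratio = 379 / 79 = 4.80
Chemical = 79 x 3.7 / 100 = 2.923 kg


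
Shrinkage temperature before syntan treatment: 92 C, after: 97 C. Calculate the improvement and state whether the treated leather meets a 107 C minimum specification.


Improvement = 5 C
Meets 107 C spec: No

Improvement = 97 - 92 = 5 C
Spec check: 97 C >= 107 C? No


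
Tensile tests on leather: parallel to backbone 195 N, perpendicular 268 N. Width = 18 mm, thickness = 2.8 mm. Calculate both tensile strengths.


Parallel = 3.87 N/mm^2
Perpendicular = 5.32 N/mm^2


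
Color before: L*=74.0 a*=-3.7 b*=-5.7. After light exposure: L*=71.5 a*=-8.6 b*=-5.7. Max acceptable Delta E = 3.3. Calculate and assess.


Delta E = 5.50
Passes: No

dL = -2.5, da = -4.9, db = 0.0
dE = sqrt((-2.5)^2 + (-4.9)^2 + (0.0)^2) = 5.50
Max = 3.3
Passes: No


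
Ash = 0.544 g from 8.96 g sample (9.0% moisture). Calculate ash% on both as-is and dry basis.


As-is ash = 6.07%
Dry-basis ash = 6.67%

As-is ash% = 0.544 / 8.96 x 100 = 6.07%
Dry mass = 8.96 x (100 - 9.0) / 100 = 8.1536 g
Dry-basis ash% = 0.544 / 8.1536 x 100 = 6.67%


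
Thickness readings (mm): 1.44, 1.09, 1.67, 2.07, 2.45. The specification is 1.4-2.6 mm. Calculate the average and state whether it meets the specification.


Average = 1.74 mm
Within specification: Yes

Sum = 8.72
Average = 8.72 / 5 = 1.74 mm
Specification range: 1.4 to 2.6 mm
Within spec: Yes


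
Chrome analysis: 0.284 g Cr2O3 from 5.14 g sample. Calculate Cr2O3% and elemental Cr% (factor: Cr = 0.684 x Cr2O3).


Cr2O3 = 5.53%
Cr = 3.78%


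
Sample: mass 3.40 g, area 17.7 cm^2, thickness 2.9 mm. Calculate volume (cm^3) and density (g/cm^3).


Thickness in cm = 2.9 / 10 = 0.29 cm
Volume = 17.7 x 0.29 = 5.133 cm^3
Density = 3.40 / 5.133 = 0.662 g/cm^3


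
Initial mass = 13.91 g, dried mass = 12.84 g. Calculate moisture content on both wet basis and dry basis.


Moisture lost = 13.91 - 12.84 = 1.07 g
Wet basis MC = 1.07 / 13.91 x 100 = 7.7%
Dry basis MC = 1.07 / 12.84 x 100 = 8.3%


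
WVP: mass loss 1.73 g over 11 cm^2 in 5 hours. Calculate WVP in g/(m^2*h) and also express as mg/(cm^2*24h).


WVP = 1.73 / (11 x 5) x 10000 = 314.55 g/(m^2*h)
Mass loss in mg = 1.73 x 1000 = 1730 mg
Per cm^2 per 24h in mg: 1730 x 24 / (11 x 5) = 41520 / 55 = 754.91 mg/(cm^2*24h)


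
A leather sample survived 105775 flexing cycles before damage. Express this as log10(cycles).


5.02

log10(105775) = 5.02


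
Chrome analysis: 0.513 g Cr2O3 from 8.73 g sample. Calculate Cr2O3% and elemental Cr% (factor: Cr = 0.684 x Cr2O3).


Cr2O3% = 0.513 / 8.73 x 100 = 5.88%
Cr% = 5.88 x 0.684 = 4.02%


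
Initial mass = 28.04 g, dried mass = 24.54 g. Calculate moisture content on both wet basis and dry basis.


Moisture lost = 28.04 - 24.54 = 3.50 g
Wet basis MC = 3.50 / 28.04 x 100 = 12.5%
Dry basis MC = 3.50 / 24.54 x 100 = 14.3%


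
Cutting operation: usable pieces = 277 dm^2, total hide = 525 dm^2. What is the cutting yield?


Yield = usable / total x 100
Yield = 277 / 525 x 100 = 52.8%


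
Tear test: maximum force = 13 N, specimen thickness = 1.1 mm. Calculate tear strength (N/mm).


11.8 N/mm

Tear strength = force / thickness
Tear = 13 / 1.1 = 11.8 N/mm


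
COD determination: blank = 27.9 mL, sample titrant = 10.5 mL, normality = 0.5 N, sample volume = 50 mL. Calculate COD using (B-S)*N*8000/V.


COD = (27.9 - 10.5) x 0.5 x 8000 / 50
COD = 17.4 x 0.5 x 8000 / 50
COD = 1392.0 mg/L


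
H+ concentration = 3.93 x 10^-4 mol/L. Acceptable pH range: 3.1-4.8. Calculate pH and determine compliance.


pH = -log10(3.93 x 10^-4) = 3.41
Range: 3.1 to 4.8
Compliant: Yes


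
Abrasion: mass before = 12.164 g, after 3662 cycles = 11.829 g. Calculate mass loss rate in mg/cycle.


0.091 mg/cycle

Mass loss = 12.164 - 11.829 = 0.335 g
Rate = 0.335 / 3662 x 1000 = 0.091 mg/cycle


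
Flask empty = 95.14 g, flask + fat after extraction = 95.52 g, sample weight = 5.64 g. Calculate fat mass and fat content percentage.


Fat mass = 95.52 - 95.14 = 0.38 g
Fat% = 0.38 / 5.64 x 100 = 6.7%


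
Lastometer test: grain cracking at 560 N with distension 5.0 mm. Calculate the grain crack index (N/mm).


Grain crack index = force / distension
Index = 560 / 5.0 = 112.0 N/mm


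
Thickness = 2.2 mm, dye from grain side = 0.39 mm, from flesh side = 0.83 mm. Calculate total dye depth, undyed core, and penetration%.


Total dyed = 0.39 + 0.83 = 1.22 mm
Undyed core = 2.2 - 1.22 = 0.98 mm
Penetration = 1.22 / 2.2 x 100 = 55.5%


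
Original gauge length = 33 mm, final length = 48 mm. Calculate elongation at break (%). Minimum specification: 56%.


Extension = 48 - 33 = 15 mm
Elongation = 15 / 33 x 100 = 45.5%
Minimum required: 56%
Meets specification: No


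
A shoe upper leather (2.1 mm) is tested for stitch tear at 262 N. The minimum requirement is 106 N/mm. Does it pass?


STS = 124.8 N/mm
Passes: Yes

STS = 262 / 2.1 = 124.8 N/mm
Minimum required: 106 N/mm
Passes: Yes


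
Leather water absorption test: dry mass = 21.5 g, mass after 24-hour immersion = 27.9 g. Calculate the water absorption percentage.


29.8%


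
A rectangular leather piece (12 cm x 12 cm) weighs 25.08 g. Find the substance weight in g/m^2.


Area = 12 x 12 = 144 cm^2
SW = 25.08 / 144 x 10000 = 1741.7 g/m^2


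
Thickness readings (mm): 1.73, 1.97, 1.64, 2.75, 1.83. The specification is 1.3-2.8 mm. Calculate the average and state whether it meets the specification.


Average = 1.98 mm
Within specification: Yes


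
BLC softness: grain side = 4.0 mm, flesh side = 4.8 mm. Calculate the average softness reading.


Average = (4.0 + 4.8) / 2
Average = 4.40 mm


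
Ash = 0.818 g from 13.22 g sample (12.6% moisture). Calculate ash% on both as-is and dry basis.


As-is ash = 6.19%
Dry-basis ash = 7.08%

As-is ash% = 0.818 / 13.22 x 100 = 6.19%
Dry mass = 13.22 x (100 - 12.6) / 100 = 11.55428 g
Dry-basis ash% = 0.818 / 11.55428 x 100 = 7.08%


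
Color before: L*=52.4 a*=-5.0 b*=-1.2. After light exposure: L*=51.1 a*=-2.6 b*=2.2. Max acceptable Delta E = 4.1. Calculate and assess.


dL = -1.3, da = 2.4, db = 3.4
dE = sqrt((-1.3)^2 + (2.4)^2 + (3.4)^2) = 4.36
Max = 4.1
Passes: No


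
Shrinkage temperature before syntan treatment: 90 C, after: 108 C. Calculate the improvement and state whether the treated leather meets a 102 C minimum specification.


Improvement = 108 - 90 = 18 C
Spec check: 108 C >= 102 C? Yes


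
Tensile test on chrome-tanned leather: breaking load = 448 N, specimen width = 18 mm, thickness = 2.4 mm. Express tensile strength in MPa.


10.37 MPa


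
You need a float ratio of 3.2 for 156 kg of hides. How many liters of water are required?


499.2 L


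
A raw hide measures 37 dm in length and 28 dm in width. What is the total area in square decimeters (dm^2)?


1036 dm^2

Area = length x width
Area = 37 x 28 = 1036 dm^2


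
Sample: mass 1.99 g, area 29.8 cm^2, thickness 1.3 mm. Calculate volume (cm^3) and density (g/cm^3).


Volume = 3.874 cm^3
Density = 0.514 g/cm^3

Thickness in cm = 1.3 / 10 = 0.13 cm
Volume = 29.8 x 0.13 = 3.874 cm^3
Density = 1.99 / 3.874 = 0.514 g/cm^3


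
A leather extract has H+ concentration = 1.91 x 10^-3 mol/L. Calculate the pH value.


pH = 2.72

pH = -log10[H+]
pH = -log10(1.91 x 10^-3) = 2.72


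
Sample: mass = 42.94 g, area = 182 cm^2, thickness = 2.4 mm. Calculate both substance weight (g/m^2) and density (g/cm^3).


SW = 42.94 / 182 x 10000 = 2359.3 g/m^2
Volume = 182 x 2.4 / 10 = 43.68 cm^3
Density = 42.94 / 43.68 = 0.983 g/cm^3


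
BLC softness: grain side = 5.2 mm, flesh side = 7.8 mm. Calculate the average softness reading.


6.50 mm

Average = (5.2 + 7.8) / 2
Average = 6.50 mm


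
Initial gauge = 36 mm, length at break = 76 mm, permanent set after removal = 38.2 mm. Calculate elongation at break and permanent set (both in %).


Elongation at break = 111.1%
Permanent set = 6.1%

Elongation at break = (76 - 36) / 36 x 100 = 111.1%
Permanent set = (38.2 - 36) / 36 x 100 = 6.1%


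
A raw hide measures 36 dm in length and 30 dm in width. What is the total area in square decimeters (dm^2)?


1080 dm^2

Area = length x width
Area = 36 x 30 = 1080 dm^2


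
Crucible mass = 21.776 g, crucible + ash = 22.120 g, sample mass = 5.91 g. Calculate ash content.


Ash mass = 22.120 - 21.776 = 0.344 g
Ash% = 0.344 / 5.91 x 100 = 5.82%


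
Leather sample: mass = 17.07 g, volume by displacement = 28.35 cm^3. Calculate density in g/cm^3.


Density = mass / volume
Density = 17.07 / 28.35 = 0.602 g/cm^3


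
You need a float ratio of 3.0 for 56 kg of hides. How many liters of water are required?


Water = hide weight x target ratio
Water = 56 x 3.0 = 168.0 L


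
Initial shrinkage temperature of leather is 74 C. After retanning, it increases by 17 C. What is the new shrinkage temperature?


New Ts = 74 + 17 = 91 C


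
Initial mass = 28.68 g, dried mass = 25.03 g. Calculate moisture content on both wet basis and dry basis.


Moisture lost = 28.68 - 25.03 = 3.65 g
Wet basis MC = 3.65 / 28.68 x 100 = 12.7%
Dry basis MC = 3.65 / 25.03 x 100 = 14.6%


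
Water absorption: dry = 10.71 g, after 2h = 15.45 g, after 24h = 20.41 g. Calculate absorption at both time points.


2h absorption = 44.3%
24h absorption = 90.6%


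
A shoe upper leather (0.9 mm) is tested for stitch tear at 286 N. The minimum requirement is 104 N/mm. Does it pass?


STS = 286 / 0.9 = 317.8 N/mm
Minimum required: 104 N/mm
Passes: Yes


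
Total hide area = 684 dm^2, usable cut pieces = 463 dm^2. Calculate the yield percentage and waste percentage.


Yield = 463 / 684 x 100 = 67.7%
Waste = 684 - 463 = 221 dm^2
Waste% = 100 - 67.7 = 32.3%


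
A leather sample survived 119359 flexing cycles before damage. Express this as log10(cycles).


log10(119359) = 5.08


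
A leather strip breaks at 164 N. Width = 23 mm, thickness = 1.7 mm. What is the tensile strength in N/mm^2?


Cross-sectional area = 23 x 1.7 = 39.1 mm^2
Tensile strength = 164 / 39.1 = 4.19 N/mm^2


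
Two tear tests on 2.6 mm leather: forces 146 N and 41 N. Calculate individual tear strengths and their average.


Tear 1 = 56.2 N/mm
Tear 2 = 15.8 N/mm
Average = 36.0 N/mm


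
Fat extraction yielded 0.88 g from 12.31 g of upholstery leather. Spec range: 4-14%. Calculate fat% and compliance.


Fat content = 7.1%
Compliant: Yes


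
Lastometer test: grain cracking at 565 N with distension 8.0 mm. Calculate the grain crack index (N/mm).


Grain crack index = force / distension
Index = 565 / 8.0 = 70.6 N/mm


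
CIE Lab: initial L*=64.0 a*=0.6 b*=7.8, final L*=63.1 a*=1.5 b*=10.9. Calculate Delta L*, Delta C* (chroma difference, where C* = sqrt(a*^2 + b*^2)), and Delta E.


Delta L* = 63.1 - 64.0 = -0.9
C1* = sqrt((0.6)^2 + (7.8)^2) = 7.823
C2* = sqrt((1.5)^2 + (10.9)^2) = 11.003
Delta C* = 11.003 - 7.823 = 3.18
Delta E = sqrt((-0.9)^2 + (0.9)^2 + (3.1)^2) = 3.35


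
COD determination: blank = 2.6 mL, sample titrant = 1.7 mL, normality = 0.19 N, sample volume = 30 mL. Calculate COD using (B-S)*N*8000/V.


45.6 mg/L

COD = (2.6 - 1.7) x 0.19 x 8000 / 30
COD = 0.9 x 0.19 x 8000 / 30
COD = 45.6 mg/L


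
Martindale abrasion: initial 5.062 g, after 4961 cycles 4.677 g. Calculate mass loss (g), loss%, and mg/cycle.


Loss = 5.062 - 4.677 = 0.385 g
Loss% = 0.385 / 5.062 x 100 = 7.61%
Rate = 0.385 / 4961 x 1000 = 0.078 mg/cycle


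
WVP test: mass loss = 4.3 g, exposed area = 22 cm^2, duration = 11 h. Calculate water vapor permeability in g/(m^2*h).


WVP = mass_loss / (area x time) x 10000
WVP = 4.3 / (22 x 11) x 10000
WVP = 4.3 / 242 x 10000 = 177.69 g/(m^2*h)


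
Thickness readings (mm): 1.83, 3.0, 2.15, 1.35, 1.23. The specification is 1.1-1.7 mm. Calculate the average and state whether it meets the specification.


Average = 1.91 mm
Within specification: No

Sum = 9.56
Average = 9.56 / 5 = 1.91 mm
Specification range: 1.1 to 1.7 mm
Within spec: No


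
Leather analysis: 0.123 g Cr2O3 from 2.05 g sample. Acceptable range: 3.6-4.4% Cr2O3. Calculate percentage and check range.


Cr2O3 = 6.00%
Within range: No


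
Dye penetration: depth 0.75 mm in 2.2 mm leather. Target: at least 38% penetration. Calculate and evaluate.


Penetration = 0.75 / 2.2 x 100 = 34.1%
Target: 38%
Meets target: No


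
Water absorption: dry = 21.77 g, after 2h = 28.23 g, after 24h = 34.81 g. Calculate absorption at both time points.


WA (2h) = (28.23 - 21.77) / 21.77 x 100 = 29.7%
WA (24h) = (34.81 - 21.77) / 21.77 x 100 = 59.9%


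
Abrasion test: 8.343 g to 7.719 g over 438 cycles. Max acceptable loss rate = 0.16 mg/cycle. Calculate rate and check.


Rate = 1.425 mg/cycle
Passes: No

Loss = 8.343 - 7.719 = 0.624 g
Rate = 0.624 g / 438 cycles x 1000 = 1.425 mg/cycle
Max = 0.16 mg/cycle
Passes: No


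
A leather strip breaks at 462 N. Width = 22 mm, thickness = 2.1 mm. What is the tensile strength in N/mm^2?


Cross-sectional area = 22 x 2.1 = 46.2 mm^2
Tensile strength = 462 / 46.2 = 10.00 N/mm^2


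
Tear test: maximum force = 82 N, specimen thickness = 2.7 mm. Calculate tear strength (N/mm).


Tear strength = force / thickness
Tear = 82 / 2.7 = 30.4 N/mm


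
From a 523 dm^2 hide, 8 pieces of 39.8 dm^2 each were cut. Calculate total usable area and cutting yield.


Usable area = 318.4 dm^2
Yield = 60.9%

Total usable = 8 x 39.8 = 318.4 dm^2
Yield = 318.4 / 523 x 100 = 60.9%


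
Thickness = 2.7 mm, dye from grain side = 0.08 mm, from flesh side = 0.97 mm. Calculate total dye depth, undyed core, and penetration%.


Total dyed = 0.08 + 0.97 = 1.05 mm
Undyed core = 2.7 - 1.05 = 1.65 mm
Penetration = 1.05 / 2.7 x 100 = 38.9%


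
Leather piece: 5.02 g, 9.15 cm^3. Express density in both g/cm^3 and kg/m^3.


Density = 5.02 / 9.15 = 0.549 g/cm^3
Convert: 0.549 x 1000 = 549 kg/m^3


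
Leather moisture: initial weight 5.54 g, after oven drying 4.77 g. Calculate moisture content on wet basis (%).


Moisture = 5.54 - 4.77 = 0.77 g
MC = 0.77 / 5.54 x 100 = 13.9%


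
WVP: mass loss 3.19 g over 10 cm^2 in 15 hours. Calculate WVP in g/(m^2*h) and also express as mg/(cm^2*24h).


WVP = 3.19 / (10 x 15) x 10000 = 212.67 g/(m^2*h)
Mass loss in mg = 3.19 x 1000 = 3190 mg
Per cm^2 per 24h in mg: 3190 x 24 / (10 x 15) = 76560 / 150 = 510.40 mg/(cm^2*24h)


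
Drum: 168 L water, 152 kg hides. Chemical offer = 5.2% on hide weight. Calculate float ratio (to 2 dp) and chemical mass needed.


Float ratio = 1.11
Chemical needed = 7.904 kg

Float ratio = 168 / 152 = 1.11
Chemical = 152 x 5.2 / 100 = 7.904 kg


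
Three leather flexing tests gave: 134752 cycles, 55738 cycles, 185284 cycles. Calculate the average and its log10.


Average = (134752 + 55738 + 185284) / 3 = 125258 cycles
log10(125258) = 5.10


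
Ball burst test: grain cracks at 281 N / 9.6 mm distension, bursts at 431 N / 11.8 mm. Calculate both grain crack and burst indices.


Crack index = 281 / 9.6 = 29.3 N/mm
Burst index = 431 / 11.8 = 36.5 N/mm


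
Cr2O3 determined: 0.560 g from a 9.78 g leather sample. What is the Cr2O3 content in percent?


5.73%

Cr2O3% = 0.560 / 9.78 x 100
Cr2O3% = 5.73%


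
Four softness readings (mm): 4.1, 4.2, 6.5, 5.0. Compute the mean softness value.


4.95 mm

Sum = 4.1 + 4.2 + 6.5 + 5.0
Mean = 19.8 / 4 = 4.95 mm


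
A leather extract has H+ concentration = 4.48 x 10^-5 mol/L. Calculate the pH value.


pH = -log10[H+]
pH = -log10(4.48 x 10^-5) = 4.35


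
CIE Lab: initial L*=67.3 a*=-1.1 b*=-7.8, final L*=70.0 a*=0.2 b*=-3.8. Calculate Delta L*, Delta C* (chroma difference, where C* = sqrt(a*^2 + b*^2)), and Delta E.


Delta L* = 70.0 - 67.3 = 2.7
C1* = sqrt((-1.1)^2 + (-7.8)^2) = 7.877
C2* = sqrt((0.2)^2 + (-3.8)^2) = 3.805
Delta C* = 3.805 - 7.877 = -4.07
Delta E = sqrt((2.7)^2 + (1.3)^2 + (4.0)^2) = 5.00


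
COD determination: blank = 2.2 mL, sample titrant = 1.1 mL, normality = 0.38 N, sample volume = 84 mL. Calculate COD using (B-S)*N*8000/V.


39.8 mg/L


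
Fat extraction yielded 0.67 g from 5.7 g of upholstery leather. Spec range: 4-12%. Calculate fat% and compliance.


Fat% = 0.67 / 5.7 x 100 = 11.8%
Spec range: 4-12%
Compliant: Yes


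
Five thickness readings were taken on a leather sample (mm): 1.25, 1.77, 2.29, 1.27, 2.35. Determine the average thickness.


1.79 mm

Sum = 1.25 + 1.77 + 2.29 + 1.27 + 2.35 = 8.93
Average = 8.93 / 5 = 1.79 mm


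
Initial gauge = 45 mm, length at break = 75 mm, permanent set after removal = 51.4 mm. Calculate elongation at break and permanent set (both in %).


Elongation at break = 66.7%
Permanent set = 14.2%

Elongation at break = (75 - 45) / 45 x 100 = 66.7%
Permanent set = (51.4 - 45) / 45 x 100 = 14.2%


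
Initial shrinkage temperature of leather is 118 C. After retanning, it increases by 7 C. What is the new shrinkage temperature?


125 C

New Ts = 118 + 7 = 125 C


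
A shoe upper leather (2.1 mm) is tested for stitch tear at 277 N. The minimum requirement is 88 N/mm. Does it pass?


STS = 277 / 2.1 = 131.9 N/mm
Minimum required: 88 N/mm
Passes: Yes


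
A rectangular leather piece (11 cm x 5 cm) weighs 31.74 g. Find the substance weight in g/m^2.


5770.9 g/m^2


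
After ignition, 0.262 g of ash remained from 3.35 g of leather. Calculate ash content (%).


7.82%


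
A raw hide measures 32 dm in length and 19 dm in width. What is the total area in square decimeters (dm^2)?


Area = length x width
Area = 32 x 19 = 608 dm^2


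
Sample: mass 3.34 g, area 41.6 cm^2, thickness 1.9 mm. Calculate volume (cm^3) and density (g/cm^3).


Volume = 7.904 cm^3
Density = 0.423 g/cm^3


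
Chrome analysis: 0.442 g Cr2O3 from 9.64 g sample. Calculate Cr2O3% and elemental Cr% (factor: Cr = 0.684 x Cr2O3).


Cr2O3 = 4.59%
Cr = 3.14%


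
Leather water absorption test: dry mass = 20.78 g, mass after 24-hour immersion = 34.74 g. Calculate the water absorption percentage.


67.2%

Water absorbed = 34.74 - 20.78 = 13.96 g
WA% = 13.96 / 20.78 x 100 = 67.2%


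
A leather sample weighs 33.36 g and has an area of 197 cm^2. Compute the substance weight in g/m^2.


1693.4 g/m^2


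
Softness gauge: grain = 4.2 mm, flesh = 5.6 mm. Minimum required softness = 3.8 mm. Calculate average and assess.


Average = (4.2 + 5.6) / 2 = 4.90 mm
Minimum = 3.8 mm
Meets requirement: Yes


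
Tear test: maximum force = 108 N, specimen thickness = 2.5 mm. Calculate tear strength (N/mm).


43.2 N/mm

Tear strength = force / thickness
Tear = 108 / 2.5 = 43.2 N/mm


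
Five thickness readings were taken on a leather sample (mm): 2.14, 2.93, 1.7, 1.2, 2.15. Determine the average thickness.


2.02 mm

Sum = 2.14 + 2.93 + 1.7 + 1.2 + 2.15 = 10.12
Average = 10.12 / 5 = 2.02 mm


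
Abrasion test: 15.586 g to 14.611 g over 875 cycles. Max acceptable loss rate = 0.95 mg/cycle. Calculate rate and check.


Rate = 1.114 mg/cycle
Passes: No


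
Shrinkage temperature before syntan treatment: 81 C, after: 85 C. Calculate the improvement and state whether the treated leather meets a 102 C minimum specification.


Improvement = 85 - 81 = 4 C
Spec check: 85 C >= 102 C? No


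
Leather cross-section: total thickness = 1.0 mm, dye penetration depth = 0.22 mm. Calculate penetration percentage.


Penetration% = 0.22 / 1.0 x 100
Penetration = 22.0%


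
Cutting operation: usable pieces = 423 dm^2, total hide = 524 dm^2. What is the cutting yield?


Yield = usable / total x 100
Yield = 423 / 524 x 100 = 80.7%


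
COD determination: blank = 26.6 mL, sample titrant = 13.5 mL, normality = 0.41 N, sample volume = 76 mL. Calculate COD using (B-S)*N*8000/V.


565.4 mg/L


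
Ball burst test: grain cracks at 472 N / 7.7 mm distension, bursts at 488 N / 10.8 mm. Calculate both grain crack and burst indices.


Crack index = 472 / 7.7 = 61.3 N/mm
Burst index = 488 / 10.8 = 45.2 N/mm


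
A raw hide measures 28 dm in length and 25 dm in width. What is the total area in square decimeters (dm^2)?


700 dm^2

Area = length x width
Area = 28 x 25 = 700 dm^2


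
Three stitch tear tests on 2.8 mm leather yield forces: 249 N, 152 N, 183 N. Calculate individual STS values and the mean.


STS1 = 88.9 N/mm
STS2 = 54.3 N/mm
STS3 = 65.4 N/mm
Mean = 69.5 N/mm

STS1 = 249 / 2.8 = 88.9 N/mm
STS2 = 152 / 2.8 = 54.3 N/mm
STS3 = 183 / 2.8 = 65.4 N/mm
Mean = (88.9 + 54.3 + 65.4) / 3 = 69.5 N/mm


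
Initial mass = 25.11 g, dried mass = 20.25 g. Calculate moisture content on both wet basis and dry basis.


Moisture lost = 25.11 - 20.25 = 4.86 g
Wet basis MC = 4.86 / 25.11 x 100 = 19.4%
Dry basis MC = 4.86 / 20.25 x 100 = 24.0%


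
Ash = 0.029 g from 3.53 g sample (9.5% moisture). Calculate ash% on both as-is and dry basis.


As-is ash% = 0.029 / 3.53 x 100 = 0.82%
Dry mass = 3.53 x (100 - 9.5) / 100 = 3.19465 g
Dry-basis ash% = 0.029 / 3.19465 x 100 = 0.91%
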